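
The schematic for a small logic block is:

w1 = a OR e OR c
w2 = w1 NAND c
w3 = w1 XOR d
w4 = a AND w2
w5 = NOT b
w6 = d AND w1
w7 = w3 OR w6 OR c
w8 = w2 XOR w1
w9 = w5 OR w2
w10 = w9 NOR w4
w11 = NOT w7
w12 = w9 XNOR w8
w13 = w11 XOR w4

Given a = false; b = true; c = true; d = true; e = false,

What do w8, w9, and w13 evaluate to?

w1 = a OR e OR c = false OR false OR true = true
w2 = w1 NAND c = true NAND true = false
w3 = w1 XOR d = true XOR true = false
w4 = a AND w2 = false AND false = false
w5 = NOT b = NOT true = false
w6 = d AND w1 = true AND true = true
w7 = w3 OR w6 OR c = false OR true OR true = true
w8 = w2 XOR w1 = false XOR true = true
w9 = w5 OR w2 = false OR false = false
w11 = NOT w7 = NOT true = false
w13 = w11 XOR w4 = false XOR false = false

w8 = true, w9 = false, w13 = false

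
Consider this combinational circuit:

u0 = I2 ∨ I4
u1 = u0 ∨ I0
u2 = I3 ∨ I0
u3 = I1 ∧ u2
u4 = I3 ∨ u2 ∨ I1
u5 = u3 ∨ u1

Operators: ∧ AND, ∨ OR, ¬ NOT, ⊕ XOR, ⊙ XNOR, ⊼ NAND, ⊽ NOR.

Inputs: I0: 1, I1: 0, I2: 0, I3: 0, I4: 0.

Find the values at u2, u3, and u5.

u0 = I2 OR I4 = 0 OR 0 = 0
u1 = u0 OR I0 = 0 OR 1 = 1
u2 = I3 OR I0 = 0 OR 1 = 1
u3 = I1 AND u2 = 0 AND 1 = 0
u5 = u3 OR u1 = 0 OR 1 = 1

u2 = 1  u3 = 0  u5 = 1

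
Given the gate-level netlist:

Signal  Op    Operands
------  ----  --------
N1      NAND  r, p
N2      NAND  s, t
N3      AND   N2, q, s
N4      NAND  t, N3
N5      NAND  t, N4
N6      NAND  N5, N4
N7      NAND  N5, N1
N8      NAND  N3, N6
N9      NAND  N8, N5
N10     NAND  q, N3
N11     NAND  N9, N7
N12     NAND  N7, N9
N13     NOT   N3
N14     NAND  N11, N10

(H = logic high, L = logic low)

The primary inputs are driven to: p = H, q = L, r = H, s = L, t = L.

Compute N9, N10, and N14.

N9 = L, N10 = H, N14 = L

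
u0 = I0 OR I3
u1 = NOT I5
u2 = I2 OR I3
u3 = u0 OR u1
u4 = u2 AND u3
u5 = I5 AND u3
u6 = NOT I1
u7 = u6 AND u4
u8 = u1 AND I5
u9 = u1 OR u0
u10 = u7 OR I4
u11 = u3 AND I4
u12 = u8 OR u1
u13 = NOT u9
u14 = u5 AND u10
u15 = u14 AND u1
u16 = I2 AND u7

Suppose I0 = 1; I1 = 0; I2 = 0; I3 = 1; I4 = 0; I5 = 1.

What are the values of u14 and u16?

u0 = I0 OR I3 = 1 OR 1 = 1
u1 = NOT I5 = NOT 1 = 0
u2 = I2 OR I3 = 0 OR 1 = 1
u3 = u0 OR u1 = 1 OR 0 = 1
u4 = u2 AND u3 = 1 AND 1 = 1
u5 = I5 AND u3 = 1 AND 1 = 1
u6 = NOT I1 = NOT 0 = 1
u7 = u6 AND u4 = 1 AND 1 = 1
u10 = u7 OR I4 = 1 OR 0 = 1
u14 = u5 AND u10 = 1 AND 1 = 1
u16 = I2 AND u7 = 0 AND 1 = 0

u14 = 1, u16 = 0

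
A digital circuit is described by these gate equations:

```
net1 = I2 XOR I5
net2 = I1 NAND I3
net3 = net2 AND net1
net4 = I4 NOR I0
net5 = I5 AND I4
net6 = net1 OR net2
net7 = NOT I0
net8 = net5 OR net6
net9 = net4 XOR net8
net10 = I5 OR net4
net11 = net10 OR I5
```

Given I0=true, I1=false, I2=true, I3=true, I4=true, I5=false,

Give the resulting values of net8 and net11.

net8 = true, net11 = false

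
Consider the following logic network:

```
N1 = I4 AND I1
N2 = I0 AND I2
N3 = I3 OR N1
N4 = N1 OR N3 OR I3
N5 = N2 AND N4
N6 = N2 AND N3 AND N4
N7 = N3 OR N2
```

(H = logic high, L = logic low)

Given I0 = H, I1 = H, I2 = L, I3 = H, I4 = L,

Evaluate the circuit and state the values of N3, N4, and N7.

N3 = H, N4 = H, N7 = H

N1 = I4 AND I1 = L AND H = L
N2 = I0 AND I2 = H AND L = L
N3 = I3 OR N1 = H OR L = H
N4 = N1 OR N3 OR I3 = L OR H OR H = H
N7 = N3 OR N2 = H OR L = H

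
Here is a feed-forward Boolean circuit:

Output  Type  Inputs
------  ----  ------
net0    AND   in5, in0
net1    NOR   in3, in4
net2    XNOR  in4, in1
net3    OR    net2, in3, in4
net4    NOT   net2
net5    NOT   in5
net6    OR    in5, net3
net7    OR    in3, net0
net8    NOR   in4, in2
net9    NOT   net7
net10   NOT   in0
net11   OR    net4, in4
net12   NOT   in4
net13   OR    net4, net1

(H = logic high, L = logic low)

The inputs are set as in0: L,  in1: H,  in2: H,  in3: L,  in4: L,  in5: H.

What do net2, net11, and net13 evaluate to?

net1 = in3 NOR in4 = L NOR L = H
net2 = in4 XNOR in1 = L XNOR H = L
net4 = NOT net2 = NOT L = H
net11 = net4 OR in4 = H OR L = H
net13 = net4 OR net1 = H OR H = H

net2 = L, net11 = H, net13 = H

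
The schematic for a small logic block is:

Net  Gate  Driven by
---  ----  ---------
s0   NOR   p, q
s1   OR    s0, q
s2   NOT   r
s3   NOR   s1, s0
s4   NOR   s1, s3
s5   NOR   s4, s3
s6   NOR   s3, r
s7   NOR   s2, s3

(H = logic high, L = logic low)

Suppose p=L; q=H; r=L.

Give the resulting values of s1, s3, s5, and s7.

s1 = H, s3 = L, s5 = H, s7 = L

s0 = p NOR q = L NOR H = L
s1 = s0 OR q = L OR H = H
s2 = NOT r = NOT L = H
s3 = s1 NOR s0 = H NOR L = L
s4 = s1 NOR s3 = H NOR L = L
s5 = s4 NOR s3 = L NOR L = H
s7 = s2 NOR s3 = H NOR L = L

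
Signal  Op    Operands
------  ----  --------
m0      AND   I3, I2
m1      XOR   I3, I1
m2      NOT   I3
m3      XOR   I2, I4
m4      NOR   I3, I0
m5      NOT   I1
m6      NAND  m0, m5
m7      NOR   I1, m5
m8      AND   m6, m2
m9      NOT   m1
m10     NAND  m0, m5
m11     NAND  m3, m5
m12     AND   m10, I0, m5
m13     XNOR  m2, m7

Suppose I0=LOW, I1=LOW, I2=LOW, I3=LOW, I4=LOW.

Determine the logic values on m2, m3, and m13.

m2 = NOT I3 = NOT LOW = HIGH
m3 = I2 XOR I4 = LOW XOR LOW = LOW
m5 = NOT I1 = NOT LOW = HIGH
m7 = I1 NOR m5 = LOW NOR HIGH = LOW
m13 = m2 XNOR m7 = HIGH XNOR LOW = LOW

m2 = HIGH; m3 = LOW; m13 = LOW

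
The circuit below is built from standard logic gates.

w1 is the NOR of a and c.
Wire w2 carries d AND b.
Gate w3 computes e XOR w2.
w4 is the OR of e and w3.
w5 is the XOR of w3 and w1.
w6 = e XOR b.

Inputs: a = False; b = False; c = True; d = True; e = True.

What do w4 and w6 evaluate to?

w4 = True; w6 = True

w2 = d AND b = True AND False = False
w3 = e XOR w2 = True XOR False = True
w4 = e OR w3 = True OR True = True
w6 = e XOR b = True XOR False = True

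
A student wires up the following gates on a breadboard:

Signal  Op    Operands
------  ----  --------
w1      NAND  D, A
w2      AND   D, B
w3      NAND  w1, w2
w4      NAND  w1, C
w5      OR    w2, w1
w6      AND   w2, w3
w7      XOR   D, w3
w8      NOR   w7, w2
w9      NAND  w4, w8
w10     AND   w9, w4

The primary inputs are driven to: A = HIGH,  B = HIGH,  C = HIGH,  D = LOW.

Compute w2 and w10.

w2 = LOW  w10 = LOW

w1 = D NAND A = LOW NAND HIGH = HIGH
w2 = D AND B = LOW AND HIGH = LOW
w3 = w1 NAND w2 = HIGH NAND LOW = HIGH
w4 = w1 NAND C = HIGH NAND HIGH = LOW
w7 = D XOR w3 = LOW XOR HIGH = HIGH
w8 = w7 NOR w2 = HIGH NOR LOW = LOW
w9 = w4 NAND w8 = LOW NAND LOW = HIGH
w10 = w9 AND w4 = HIGH AND LOW = LOW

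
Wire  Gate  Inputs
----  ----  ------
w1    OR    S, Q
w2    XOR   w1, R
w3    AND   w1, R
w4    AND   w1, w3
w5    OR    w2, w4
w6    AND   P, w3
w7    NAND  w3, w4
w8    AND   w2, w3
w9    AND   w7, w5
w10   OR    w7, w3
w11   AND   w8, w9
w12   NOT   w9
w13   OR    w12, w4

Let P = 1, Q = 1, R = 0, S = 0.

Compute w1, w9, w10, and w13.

w1 = 1; w9 = 1; w10 = 1; w13 = 0

w1 = S OR Q = 0 OR 1 = 1
w2 = w1 XOR R = 1 XOR 0 = 1
w3 = w1 AND R = 1 AND 0 = 0
w4 = w1 AND w3 = 1 AND 0 = 0
w5 = w2 OR w4 = 1 OR 0 = 1
w7 = w3 NAND w4 = 0 NAND 0 = 1
w9 = w7 AND w5 = 1 AND 1 = 1
w10 = w7 OR w3 = 1 OR 0 = 1
w12 = NOT w9 = NOT 1 = 0
w13 = w12 OR w4 = 0 OR 0 = 0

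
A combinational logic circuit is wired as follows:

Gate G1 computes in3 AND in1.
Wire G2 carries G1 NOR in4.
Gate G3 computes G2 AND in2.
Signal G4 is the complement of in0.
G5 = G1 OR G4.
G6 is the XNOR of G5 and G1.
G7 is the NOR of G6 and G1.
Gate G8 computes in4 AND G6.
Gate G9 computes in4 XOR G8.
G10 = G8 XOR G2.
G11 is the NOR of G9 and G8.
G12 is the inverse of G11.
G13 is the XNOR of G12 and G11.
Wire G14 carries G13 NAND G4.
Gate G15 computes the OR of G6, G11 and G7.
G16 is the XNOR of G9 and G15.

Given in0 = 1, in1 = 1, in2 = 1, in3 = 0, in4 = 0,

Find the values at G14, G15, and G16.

G1 = in3 AND in1 = 0 AND 1 = 0
G4 = NOT in0 = NOT 1 = 0
G5 = G1 OR G4 = 0 OR 0 = 0
G6 = G5 XNOR G1 = 0 XNOR 0 = 1
G7 = G6 NOR G1 = 1 NOR 0 = 0
G8 = in4 AND G6 = 0 AND 1 = 0
G9 = in4 XOR G8 = 0 XOR 0 = 0
G11 = G9 NOR G8 = 0 NOR 0 = 1
G12 = NOT G11 = NOT 1 = 0
G13 = G12 XNOR G11 = 0 XNOR 1 = 0
G14 = G13 NAND G4 = 0 NAND 0 = 1
G15 = G6 OR G11 OR G7 = 1 OR 1 OR 0 = 1
G16 = G9 XNOR G15 = 0 XNOR 1 = 0

G14 = 1, G15 = 1, G16 = 0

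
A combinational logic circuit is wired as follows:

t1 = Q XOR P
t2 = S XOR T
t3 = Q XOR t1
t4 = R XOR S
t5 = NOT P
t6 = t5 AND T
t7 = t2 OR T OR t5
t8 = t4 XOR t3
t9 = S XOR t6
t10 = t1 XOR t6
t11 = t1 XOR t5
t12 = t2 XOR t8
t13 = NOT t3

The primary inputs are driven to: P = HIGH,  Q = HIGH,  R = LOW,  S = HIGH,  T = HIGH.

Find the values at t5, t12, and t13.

t5 = LOW  t12 = LOW  t13 = LOW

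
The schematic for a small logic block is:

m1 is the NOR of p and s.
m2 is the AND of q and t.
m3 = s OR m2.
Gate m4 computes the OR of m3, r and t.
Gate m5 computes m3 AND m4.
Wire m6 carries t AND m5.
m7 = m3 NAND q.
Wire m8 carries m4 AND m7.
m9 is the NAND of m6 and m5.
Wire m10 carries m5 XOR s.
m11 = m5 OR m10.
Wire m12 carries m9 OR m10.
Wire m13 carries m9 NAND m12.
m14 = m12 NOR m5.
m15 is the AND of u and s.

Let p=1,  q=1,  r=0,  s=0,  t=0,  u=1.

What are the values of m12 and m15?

m2 = q AND t = 1 AND 0 = 0
m3 = s OR m2 = 0 OR 0 = 0
m4 = m3 OR r OR t = 0 OR 0 OR 0 = 0
m5 = m3 AND m4 = 0 AND 0 = 0
m6 = t AND m5 = 0 AND 0 = 0
m9 = m6 NAND m5 = 0 NAND 0 = 1
m10 = m5 XOR s = 0 XOR 0 = 0
m12 = m9 OR m10 = 1 OR 0 = 1
m15 = u AND s = 1 AND 0 = 0

m12 = 1  m15 = 0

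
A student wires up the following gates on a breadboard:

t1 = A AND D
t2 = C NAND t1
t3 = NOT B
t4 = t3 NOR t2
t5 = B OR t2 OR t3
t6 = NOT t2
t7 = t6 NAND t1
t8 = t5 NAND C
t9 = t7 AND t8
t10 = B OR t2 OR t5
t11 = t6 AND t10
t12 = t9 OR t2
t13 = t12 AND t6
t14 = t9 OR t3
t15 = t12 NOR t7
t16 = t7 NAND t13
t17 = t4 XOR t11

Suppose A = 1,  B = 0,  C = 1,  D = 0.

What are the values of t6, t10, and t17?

t6 = 0, t10 = 1, t17 = 0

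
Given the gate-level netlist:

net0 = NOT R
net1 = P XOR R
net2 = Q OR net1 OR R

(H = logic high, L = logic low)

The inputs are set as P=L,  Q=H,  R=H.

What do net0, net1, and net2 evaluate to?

net0 = L; net1 = H; net2 = H

net0 = NOT R = NOT H = L
net1 = P XOR R = L XOR H = H
net2 = Q OR net1 OR R = H OR H OR H = H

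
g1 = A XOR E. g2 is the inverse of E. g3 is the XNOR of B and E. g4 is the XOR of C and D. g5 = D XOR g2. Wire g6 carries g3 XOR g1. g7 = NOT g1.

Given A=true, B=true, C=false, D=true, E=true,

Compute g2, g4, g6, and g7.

g1 = A XOR E = true XOR true = false
g2 = NOT E = NOT true = false
g3 = B XNOR E = true XNOR true = true
g4 = C XOR D = false XOR true = true
g6 = g3 XOR g1 = true XOR false = true
g7 = NOT g1 = NOT false = true

g2 = false  g4 = true  g6 = true  g7 = true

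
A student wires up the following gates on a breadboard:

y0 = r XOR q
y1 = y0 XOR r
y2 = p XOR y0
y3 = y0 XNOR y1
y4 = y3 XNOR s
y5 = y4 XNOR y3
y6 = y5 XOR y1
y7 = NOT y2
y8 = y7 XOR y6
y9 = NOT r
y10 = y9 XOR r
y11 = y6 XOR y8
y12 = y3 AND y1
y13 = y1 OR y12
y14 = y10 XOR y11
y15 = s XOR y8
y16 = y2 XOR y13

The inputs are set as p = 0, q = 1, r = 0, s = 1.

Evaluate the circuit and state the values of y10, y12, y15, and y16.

y10 = 1, y12 = 1, y15 = 1, y16 = 0

y0 = r XOR q = 0 XOR 1 = 1
y1 = y0 XOR r = 1 XOR 0 = 1
y2 = p XOR y0 = 0 XOR 1 = 1
y3 = y0 XNOR y1 = 1 XNOR 1 = 1
y4 = y3 XNOR s = 1 XNOR 1 = 1
y5 = y4 XNOR y3 = 1 XNOR 1 = 1
y6 = y5 XOR y1 = 1 XOR 1 = 0
y7 = NOT y2 = NOT 1 = 0
y8 = y7 XOR y6 = 0 XOR 0 = 0
y9 = NOT r = NOT 0 = 1
y10 = y9 XOR r = 1 XOR 0 = 1
y12 = y3 AND y1 = 1 AND 1 = 1
y13 = y1 OR y12 = 1 OR 1 = 1
y15 = s XOR y8 = 1 XOR 0 = 1
y16 = y2 XOR y13 = 1 XOR 1 = 0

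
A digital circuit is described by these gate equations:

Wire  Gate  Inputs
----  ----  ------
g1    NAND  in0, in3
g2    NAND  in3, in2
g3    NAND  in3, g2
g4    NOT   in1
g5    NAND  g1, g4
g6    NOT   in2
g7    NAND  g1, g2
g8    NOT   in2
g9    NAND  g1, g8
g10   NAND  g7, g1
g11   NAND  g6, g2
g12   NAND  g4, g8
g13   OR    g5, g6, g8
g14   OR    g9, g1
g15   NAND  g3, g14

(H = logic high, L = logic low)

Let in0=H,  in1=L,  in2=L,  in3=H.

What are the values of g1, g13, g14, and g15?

g1 = L  g13 = H  g14 = H  g15 = H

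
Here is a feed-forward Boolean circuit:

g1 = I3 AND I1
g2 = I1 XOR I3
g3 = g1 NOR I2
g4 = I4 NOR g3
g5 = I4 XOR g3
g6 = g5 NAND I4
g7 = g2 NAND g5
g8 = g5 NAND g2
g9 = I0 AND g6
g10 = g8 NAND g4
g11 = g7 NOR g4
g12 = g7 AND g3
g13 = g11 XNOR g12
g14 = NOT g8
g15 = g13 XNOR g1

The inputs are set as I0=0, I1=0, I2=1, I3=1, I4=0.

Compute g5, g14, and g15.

g5 = 0, g14 = 0, g15 = 0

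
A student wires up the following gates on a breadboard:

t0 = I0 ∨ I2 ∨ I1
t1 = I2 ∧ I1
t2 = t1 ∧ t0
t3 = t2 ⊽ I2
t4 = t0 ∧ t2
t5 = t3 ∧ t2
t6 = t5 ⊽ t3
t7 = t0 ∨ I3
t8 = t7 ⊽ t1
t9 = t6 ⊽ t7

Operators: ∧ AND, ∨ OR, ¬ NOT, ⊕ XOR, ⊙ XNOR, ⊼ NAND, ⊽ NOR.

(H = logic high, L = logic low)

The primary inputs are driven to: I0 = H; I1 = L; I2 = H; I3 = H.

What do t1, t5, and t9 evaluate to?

t1 = L  t5 = L  t9 = L

t0 = I0 OR I2 OR I1 = H OR H OR L = H
t1 = I2 AND I1 = H AND L = L
t2 = t1 AND t0 = L AND H = L
t3 = t2 NOR I2 = L NOR H = L
t5 = t3 AND t2 = L AND L = L
t6 = t5 NOR t3 = L NOR L = H
t7 = t0 OR I3 = H OR H = H
t9 = t6 NOR t7 = H NOR H = L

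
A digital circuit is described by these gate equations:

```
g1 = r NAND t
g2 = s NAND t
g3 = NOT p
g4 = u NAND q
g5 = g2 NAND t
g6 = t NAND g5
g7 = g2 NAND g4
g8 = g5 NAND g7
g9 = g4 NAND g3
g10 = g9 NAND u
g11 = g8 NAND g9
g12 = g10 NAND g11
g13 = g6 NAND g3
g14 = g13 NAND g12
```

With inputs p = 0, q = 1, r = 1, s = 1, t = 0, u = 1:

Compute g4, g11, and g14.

g4 = 0  g11 = 1  g14 = 1

g2 = s NAND t = 1 NAND 0 = 1
g3 = NOT p = NOT 0 = 1
g4 = u NAND q = 1 NAND 1 = 0
g5 = g2 NAND t = 1 NAND 0 = 1
g6 = t NAND g5 = 0 NAND 1 = 1
g7 = g2 NAND g4 = 1 NAND 0 = 1
g8 = g5 NAND g7 = 1 NAND 1 = 0
g9 = g4 NAND g3 = 0 NAND 1 = 1
g10 = g9 NAND u = 1 NAND 1 = 0
g11 = g8 NAND g9 = 0 NAND 1 = 1
g12 = g10 NAND g11 = 0 NAND 1 = 1
g13 = g6 NAND g3 = 1 NAND 1 = 0
g14 = g13 NAND g12 = 0 NAND 1 = 1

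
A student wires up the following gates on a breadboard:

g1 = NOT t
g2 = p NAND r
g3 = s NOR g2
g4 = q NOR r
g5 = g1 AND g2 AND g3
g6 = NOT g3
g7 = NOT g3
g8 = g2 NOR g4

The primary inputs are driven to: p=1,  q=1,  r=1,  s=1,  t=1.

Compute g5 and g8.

g5 = 0; g8 = 1

g1 = NOT t = NOT 1 = 0
g2 = p NAND r = 1 NAND 1 = 0
g3 = s NOR g2 = 1 NOR 0 = 0
g4 = q NOR r = 1 NOR 1 = 0
g5 = g1 AND g2 AND g3 = 0 AND 0 AND 0 = 0
g8 = g2 NOR g4 = 0 NOR 0 = 1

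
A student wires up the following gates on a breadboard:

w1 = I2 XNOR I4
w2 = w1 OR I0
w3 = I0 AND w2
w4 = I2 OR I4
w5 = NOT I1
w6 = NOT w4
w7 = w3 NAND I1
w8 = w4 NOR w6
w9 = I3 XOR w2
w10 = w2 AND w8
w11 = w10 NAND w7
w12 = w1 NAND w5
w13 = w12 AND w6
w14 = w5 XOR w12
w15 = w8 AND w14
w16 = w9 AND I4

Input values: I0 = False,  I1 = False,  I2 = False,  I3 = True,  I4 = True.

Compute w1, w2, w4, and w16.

w1 = I2 XNOR I4 = False XNOR True = False
w2 = w1 OR I0 = False OR False = False
w4 = I2 OR I4 = False OR True = True
w9 = I3 XOR w2 = True XOR False = True
w16 = w9 AND I4 = True AND True = True

w1 = False, w2 = False, w4 = True, w16 = True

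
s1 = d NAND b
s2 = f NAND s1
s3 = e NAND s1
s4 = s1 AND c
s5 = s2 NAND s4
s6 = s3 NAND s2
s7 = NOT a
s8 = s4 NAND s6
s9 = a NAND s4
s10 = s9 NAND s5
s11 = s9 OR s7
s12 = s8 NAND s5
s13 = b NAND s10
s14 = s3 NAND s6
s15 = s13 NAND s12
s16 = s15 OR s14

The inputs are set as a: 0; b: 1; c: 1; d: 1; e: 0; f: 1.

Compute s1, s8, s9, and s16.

s1 = 0; s8 = 1; s9 = 1; s16 = 1

s1 = d NAND b = 1 NAND 1 = 0
s2 = f NAND s1 = 1 NAND 0 = 1
s3 = e NAND s1 = 0 NAND 0 = 1
s4 = s1 AND c = 0 AND 1 = 0
s5 = s2 NAND s4 = 1 NAND 0 = 1
s6 = s3 NAND s2 = 1 NAND 1 = 0
s8 = s4 NAND s6 = 0 NAND 0 = 1
s9 = a NAND s4 = 0 NAND 0 = 1
s10 = s9 NAND s5 = 1 NAND 1 = 0
s12 = s8 NAND s5 = 1 NAND 1 = 0
s13 = b NAND s10 = 1 NAND 0 = 1
s14 = s3 NAND s6 = 1 NAND 0 = 1
s15 = s13 NAND s12 = 1 NAND 0 = 1
s16 = s15 OR s14 = 1 OR 1 = 1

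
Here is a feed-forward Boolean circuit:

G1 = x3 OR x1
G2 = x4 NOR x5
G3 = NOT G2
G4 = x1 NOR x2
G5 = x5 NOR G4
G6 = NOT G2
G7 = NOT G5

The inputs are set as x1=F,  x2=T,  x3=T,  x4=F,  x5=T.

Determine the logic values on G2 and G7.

G2 = F  G7 = T

G2 = x4 NOR x5 = F NOR T = F
G4 = x1 NOR x2 = F NOR T = F
G5 = x5 NOR G4 = T NOR F = F
G7 = NOT G5 = NOT F = T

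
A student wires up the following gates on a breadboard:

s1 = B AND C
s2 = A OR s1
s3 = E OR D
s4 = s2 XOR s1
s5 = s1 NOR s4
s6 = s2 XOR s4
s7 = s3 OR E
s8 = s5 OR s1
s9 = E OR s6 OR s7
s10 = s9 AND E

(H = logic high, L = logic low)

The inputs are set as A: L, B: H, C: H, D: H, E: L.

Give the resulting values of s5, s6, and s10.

s1 = B AND C = H AND H = H
s2 = A OR s1 = L OR H = H
s3 = E OR D = L OR H = H
s4 = s2 XOR s1 = H XOR H = L
s5 = s1 NOR s4 = H NOR L = L
s6 = s2 XOR s4 = H XOR L = H
s7 = s3 OR E = H OR L = H
s9 = E OR s6 OR s7 = L OR H OR H = H
s10 = s9 AND E = H AND L = L

s5 = L  s6 = H  s10 = L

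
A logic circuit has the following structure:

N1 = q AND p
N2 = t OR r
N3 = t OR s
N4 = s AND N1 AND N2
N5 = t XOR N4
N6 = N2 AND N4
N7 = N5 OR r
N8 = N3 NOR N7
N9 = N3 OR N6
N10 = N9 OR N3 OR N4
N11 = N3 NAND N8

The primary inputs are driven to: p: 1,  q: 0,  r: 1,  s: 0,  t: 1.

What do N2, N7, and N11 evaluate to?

N2 = 1; N7 = 1; N11 = 1

N1 = q AND p = 0 AND 1 = 0
N2 = t OR r = 1 OR 1 = 1
N3 = t OR s = 1 OR 0 = 1
N4 = s AND N1 AND N2 = 0 AND 0 AND 1 = 0
N5 = t XOR N4 = 1 XOR 0 = 1
N7 = N5 OR r = 1 OR 1 = 1
N8 = N3 NOR N7 = 1 NOR 1 = 0
N11 = N3 NAND N8 = 1 NAND 0 = 1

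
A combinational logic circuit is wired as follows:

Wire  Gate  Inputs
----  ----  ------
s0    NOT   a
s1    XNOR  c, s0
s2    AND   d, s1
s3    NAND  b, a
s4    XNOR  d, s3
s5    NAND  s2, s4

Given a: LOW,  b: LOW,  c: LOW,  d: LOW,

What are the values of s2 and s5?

s2 = LOW  s5 = HIGH

s0 = NOT a = NOT LOW = HIGH
s1 = c XNOR s0 = LOW XNOR HIGH = LOW
s2 = d AND s1 = LOW AND LOW = LOW
s3 = b NAND a = LOW NAND LOW = HIGH
s4 = d XNOR s3 = LOW XNOR HIGH = LOW
s5 = s2 NAND s4 = LOW NAND LOW = HIGH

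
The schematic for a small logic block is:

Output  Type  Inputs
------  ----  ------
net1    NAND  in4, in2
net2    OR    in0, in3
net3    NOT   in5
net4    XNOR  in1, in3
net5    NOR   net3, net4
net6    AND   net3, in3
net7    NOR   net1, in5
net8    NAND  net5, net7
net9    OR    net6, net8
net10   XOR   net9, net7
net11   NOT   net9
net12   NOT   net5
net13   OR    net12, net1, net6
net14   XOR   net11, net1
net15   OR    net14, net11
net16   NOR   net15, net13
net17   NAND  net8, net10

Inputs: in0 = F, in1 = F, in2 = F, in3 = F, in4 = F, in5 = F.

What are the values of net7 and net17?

net1 = in4 NAND in2 = F NAND F = T
net3 = NOT in5 = NOT F = T
net4 = in1 XNOR in3 = F XNOR F = T
net5 = net3 NOR net4 = T NOR T = F
net6 = net3 AND in3 = T AND F = F
net7 = net1 NOR in5 = T NOR F = F
net8 = net5 NAND net7 = F NAND F = T
net9 = net6 OR net8 = F OR T = T
net10 = net9 XOR net7 = T XOR F = T
net17 = net8 NAND net10 = T NAND T = F

net7 = F  net17 = F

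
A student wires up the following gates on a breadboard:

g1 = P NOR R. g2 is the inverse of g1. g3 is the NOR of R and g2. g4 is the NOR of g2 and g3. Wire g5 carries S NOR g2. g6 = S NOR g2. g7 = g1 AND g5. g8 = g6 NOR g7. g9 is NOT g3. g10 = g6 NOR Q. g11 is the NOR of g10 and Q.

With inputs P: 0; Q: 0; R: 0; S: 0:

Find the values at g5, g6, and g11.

g5 = 1  g6 = 1  g11 = 1

g1 = P NOR R = 0 NOR 0 = 1
g2 = NOT g1 = NOT 1 = 0
g5 = S NOR g2 = 0 NOR 0 = 1
g6 = S NOR g2 = 0 NOR 0 = 1
g10 = g6 NOR Q = 1 NOR 0 = 0
g11 = g10 NOR Q = 0 NOR 0 = 1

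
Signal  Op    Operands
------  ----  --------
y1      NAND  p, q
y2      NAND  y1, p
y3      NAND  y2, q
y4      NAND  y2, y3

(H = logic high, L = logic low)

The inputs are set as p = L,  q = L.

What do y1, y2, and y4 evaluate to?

y1 = H; y2 = H; y4 = L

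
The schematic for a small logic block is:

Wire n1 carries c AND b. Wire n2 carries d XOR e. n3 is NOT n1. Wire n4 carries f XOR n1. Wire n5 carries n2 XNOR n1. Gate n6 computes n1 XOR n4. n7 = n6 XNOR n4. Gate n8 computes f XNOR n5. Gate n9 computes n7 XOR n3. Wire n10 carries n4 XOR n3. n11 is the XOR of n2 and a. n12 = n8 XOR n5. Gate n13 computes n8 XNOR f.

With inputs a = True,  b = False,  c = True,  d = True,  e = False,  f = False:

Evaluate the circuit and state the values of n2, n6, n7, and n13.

n2 = True, n6 = False, n7 = True, n13 = False

n1 = c AND b = True AND False = False
n2 = d XOR e = True XOR False = True
n4 = f XOR n1 = False XOR False = False
n5 = n2 XNOR n1 = True XNOR False = False
n6 = n1 XOR n4 = False XOR False = False
n7 = n6 XNOR n4 = False XNOR False = True
n8 = f XNOR n5 = False XNOR False = True
n13 = n8 XNOR f = True XNOR False = False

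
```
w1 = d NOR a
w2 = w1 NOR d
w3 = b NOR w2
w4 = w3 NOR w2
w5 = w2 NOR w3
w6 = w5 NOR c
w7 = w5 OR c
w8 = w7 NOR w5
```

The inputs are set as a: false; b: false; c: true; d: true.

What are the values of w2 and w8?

w1 = d NOR a = true NOR false = false
w2 = w1 NOR d = false NOR true = false
w3 = b NOR w2 = false NOR false = true
w5 = w2 NOR w3 = false NOR true = false
w7 = w5 OR c = false OR true = true
w8 = w7 NOR w5 = true NOR false = false

w2 = false, w8 = false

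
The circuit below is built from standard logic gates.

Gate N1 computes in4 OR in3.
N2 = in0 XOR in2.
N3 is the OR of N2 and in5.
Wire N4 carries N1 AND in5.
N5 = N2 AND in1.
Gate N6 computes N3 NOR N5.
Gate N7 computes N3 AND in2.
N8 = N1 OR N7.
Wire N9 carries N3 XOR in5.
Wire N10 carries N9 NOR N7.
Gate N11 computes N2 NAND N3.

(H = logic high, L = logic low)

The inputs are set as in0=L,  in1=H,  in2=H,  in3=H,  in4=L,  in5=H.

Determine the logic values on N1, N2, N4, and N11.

N1 = H, N2 = H, N4 = H, N11 = L

N1 = in4 OR in3 = L OR H = H
N2 = in0 XOR in2 = L XOR H = H
N3 = N2 OR in5 = H OR H = H
N4 = N1 AND in5 = H AND H = H
N11 = N2 NAND N3 = H NAND H = L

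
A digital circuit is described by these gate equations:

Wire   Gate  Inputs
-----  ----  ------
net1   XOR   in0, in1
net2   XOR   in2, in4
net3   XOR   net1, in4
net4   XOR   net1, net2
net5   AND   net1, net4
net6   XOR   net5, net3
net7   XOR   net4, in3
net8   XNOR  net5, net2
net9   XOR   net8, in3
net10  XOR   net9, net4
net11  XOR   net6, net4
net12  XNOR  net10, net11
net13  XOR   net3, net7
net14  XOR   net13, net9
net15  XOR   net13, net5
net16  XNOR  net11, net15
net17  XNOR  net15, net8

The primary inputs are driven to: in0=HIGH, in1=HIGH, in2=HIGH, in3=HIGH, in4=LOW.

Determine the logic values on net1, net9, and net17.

net1 = LOW, net9 = HIGH, net17 = HIGH

net1 = in0 XOR in1 = HIGH XOR HIGH = LOW
net2 = in2 XOR in4 = HIGH XOR LOW = HIGH
net3 = net1 XOR in4 = LOW XOR LOW = LOW
net4 = net1 XOR net2 = LOW XOR HIGH = HIGH
net5 = net1 AND net4 = LOW AND HIGH = LOW
net7 = net4 XOR in3 = HIGH XOR HIGH = LOW
net8 = net5 XNOR net2 = LOW XNOR HIGH = LOW
net9 = net8 XOR in3 = LOW XOR HIGH = HIGH
net13 = net3 XOR net7 = LOW XOR LOW = LOW
net15 = net13 XOR net5 = LOW XOR LOW = LOW
net17 = net15 XNOR net8 = LOW XNOR LOW = HIGH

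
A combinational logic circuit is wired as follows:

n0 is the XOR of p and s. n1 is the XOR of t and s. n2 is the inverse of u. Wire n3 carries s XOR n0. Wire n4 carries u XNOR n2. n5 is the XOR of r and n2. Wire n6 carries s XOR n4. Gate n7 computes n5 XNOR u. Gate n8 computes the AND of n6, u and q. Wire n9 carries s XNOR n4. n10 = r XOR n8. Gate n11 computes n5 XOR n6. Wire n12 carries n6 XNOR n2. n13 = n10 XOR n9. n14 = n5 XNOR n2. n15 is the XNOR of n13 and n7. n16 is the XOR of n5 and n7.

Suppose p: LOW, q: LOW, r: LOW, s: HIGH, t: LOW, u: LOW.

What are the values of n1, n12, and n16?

n1 = t XOR s = LOW XOR HIGH = HIGH
n2 = NOT u = NOT LOW = HIGH
n4 = u XNOR n2 = LOW XNOR HIGH = LOW
n5 = r XOR n2 = LOW XOR HIGH = HIGH
n6 = s XOR n4 = HIGH XOR LOW = HIGH
n7 = n5 XNOR u = HIGH XNOR LOW = LOW
n12 = n6 XNOR n2 = HIGH XNOR HIGH = HIGH
n16 = n5 XOR n7 = HIGH XOR LOW = HIGH

n1 = HIGH, n12 = HIGH, n16 = HIGH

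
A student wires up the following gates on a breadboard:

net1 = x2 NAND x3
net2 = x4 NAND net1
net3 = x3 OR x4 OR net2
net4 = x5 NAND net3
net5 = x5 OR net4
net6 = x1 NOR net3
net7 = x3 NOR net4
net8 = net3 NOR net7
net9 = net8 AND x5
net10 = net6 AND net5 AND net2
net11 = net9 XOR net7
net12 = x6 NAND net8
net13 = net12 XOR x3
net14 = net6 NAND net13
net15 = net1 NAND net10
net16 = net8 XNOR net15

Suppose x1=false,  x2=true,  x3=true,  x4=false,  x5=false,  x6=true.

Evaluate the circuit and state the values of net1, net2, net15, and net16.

net1 = false; net2 = true; net15 = true; net16 = false

net1 = x2 NAND x3 = true NAND true = false
net2 = x4 NAND net1 = false NAND false = true
net3 = x3 OR x4 OR net2 = true OR false OR true = true
net4 = x5 NAND net3 = false NAND true = true
net5 = x5 OR net4 = false OR true = true
net6 = x1 NOR net3 = false NOR true = false
net7 = x3 NOR net4 = true NOR true = false
net8 = net3 NOR net7 = true NOR false = false
net10 = net6 AND net5 AND net2 = false AND true AND true = false
net15 = net1 NAND net10 = false NAND false = true
net16 = net8 XNOR net15 = false XNOR true = false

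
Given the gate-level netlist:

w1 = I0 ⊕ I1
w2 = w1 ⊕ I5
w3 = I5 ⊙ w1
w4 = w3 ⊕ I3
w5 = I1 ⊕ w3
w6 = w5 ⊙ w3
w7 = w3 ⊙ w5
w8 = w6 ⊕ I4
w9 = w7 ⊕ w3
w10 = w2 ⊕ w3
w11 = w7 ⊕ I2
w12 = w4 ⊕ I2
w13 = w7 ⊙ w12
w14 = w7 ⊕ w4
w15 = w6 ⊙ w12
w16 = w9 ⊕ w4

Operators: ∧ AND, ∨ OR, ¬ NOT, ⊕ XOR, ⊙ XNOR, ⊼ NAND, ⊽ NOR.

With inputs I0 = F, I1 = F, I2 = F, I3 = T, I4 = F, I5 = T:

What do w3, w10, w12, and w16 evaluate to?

w3 = F, w10 = T, w12 = T, w16 = F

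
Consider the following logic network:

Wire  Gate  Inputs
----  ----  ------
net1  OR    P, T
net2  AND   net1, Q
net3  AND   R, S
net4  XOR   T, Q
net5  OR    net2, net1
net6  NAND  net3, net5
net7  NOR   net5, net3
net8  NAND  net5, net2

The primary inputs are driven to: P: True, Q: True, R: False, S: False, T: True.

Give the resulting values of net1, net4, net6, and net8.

net1 = True, net4 = False, net6 = True, net8 = False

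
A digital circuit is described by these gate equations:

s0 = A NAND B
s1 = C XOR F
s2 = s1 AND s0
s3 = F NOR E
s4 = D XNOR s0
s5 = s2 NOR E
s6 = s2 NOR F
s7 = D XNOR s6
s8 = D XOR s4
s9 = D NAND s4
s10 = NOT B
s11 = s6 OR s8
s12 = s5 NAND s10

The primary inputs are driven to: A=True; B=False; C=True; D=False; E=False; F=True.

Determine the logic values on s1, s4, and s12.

s0 = A NAND B = True NAND False = True
s1 = C XOR F = True XOR True = False
s2 = s1 AND s0 = False AND True = False
s4 = D XNOR s0 = False XNOR True = False
s5 = s2 NOR E = False NOR False = True
s10 = NOT B = NOT False = True
s12 = s5 NAND s10 = True NAND True = False

s1 = False, s4 = False, s12 = False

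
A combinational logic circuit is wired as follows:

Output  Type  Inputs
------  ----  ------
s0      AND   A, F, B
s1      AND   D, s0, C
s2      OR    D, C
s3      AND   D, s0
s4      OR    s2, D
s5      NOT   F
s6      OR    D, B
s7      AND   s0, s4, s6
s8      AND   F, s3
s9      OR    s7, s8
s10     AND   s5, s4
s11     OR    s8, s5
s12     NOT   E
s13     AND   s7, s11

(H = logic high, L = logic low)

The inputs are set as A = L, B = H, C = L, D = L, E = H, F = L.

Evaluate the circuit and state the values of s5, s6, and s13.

s5 = H  s6 = H  s13 = L

s0 = A AND F AND B = L AND L AND H = L
s2 = D OR C = L OR L = L
s3 = D AND s0 = L AND L = L
s4 = s2 OR D = L OR L = L
s5 = NOT F = NOT L = H
s6 = D OR B = L OR H = H
s7 = s0 AND s4 AND s6 = L AND L AND H = L
s8 = F AND s3 = L AND L = L
s11 = s8 OR s5 = L OR H = H
s13 = s7 AND s11 = L AND H = L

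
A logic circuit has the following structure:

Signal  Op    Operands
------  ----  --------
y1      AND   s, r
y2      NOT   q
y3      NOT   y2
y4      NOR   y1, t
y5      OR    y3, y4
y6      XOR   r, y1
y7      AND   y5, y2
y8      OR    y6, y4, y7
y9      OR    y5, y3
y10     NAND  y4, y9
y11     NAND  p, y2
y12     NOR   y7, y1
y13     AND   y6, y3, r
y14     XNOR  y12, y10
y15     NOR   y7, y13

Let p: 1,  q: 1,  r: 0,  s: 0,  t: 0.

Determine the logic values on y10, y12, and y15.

y1 = s AND r = 0 AND 0 = 0
y2 = NOT q = NOT 1 = 0
y3 = NOT y2 = NOT 0 = 1
y4 = y1 NOR t = 0 NOR 0 = 1
y5 = y3 OR y4 = 1 OR 1 = 1
y6 = r XOR y1 = 0 XOR 0 = 0
y7 = y5 AND y2 = 1 AND 0 = 0
y9 = y5 OR y3 = 1 OR 1 = 1
y10 = y4 NAND y9 = 1 NAND 1 = 0
y12 = y7 NOR y1 = 0 NOR 0 = 1
y13 = y6 AND y3 AND r = 0 AND 1 AND 0 = 0
y15 = y7 NOR y13 = 0 NOR 0 = 1

y10 = 0; y12 = 1; y15 = 1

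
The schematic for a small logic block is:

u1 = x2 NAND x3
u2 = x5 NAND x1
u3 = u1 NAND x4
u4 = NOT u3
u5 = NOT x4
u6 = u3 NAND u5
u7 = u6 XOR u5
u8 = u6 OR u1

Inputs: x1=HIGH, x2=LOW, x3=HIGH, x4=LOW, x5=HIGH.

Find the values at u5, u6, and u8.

u1 = x2 NAND x3 = LOW NAND HIGH = HIGH
u3 = u1 NAND x4 = HIGH NAND LOW = HIGH
u5 = NOT x4 = NOT LOW = HIGH
u6 = u3 NAND u5 = HIGH NAND HIGH = LOW
u8 = u6 OR u1 = LOW OR HIGH = HIGH

u5 = HIGH  u6 = LOW  u8 = HIGH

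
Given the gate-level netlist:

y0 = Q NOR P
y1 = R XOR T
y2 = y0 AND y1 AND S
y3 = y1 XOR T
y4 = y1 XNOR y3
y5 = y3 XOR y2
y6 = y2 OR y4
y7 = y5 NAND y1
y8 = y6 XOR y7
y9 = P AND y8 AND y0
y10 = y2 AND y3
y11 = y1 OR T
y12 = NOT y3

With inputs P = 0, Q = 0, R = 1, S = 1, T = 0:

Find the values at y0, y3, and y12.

y0 = 1; y3 = 1; y12 = 0

y0 = Q NOR P = 0 NOR 0 = 1
y1 = R XOR T = 1 XOR 0 = 1
y3 = y1 XOR T = 1 XOR 0 = 1
y12 = NOT y3 = NOT 1 = 0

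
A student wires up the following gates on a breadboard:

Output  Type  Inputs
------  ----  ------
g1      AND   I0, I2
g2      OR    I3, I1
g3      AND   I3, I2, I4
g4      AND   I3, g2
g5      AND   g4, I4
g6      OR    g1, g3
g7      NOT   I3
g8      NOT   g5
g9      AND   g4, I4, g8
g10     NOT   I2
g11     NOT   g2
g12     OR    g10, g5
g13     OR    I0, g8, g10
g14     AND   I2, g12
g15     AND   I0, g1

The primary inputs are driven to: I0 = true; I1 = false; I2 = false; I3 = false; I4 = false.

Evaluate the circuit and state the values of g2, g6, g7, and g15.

g2 = false, g6 = false, g7 = true, g15 = false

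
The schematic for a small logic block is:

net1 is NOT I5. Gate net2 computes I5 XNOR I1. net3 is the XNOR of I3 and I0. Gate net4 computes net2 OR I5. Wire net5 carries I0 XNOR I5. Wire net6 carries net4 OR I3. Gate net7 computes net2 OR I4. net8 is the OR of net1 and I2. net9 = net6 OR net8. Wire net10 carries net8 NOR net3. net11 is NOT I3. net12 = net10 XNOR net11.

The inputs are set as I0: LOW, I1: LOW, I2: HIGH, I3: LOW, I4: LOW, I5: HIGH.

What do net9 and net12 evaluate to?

net9 = HIGH, net12 = LOW

net1 = NOT I5 = NOT HIGH = LOW
net2 = I5 XNOR I1 = HIGH XNOR LOW = LOW
net3 = I3 XNOR I0 = LOW XNOR LOW = HIGH
net4 = net2 OR I5 = LOW OR HIGH = HIGH
net6 = net4 OR I3 = HIGH OR LOW = HIGH
net8 = net1 OR I2 = LOW OR HIGH = HIGH
net9 = net6 OR net8 = HIGH OR HIGH = HIGH
net10 = net8 NOR net3 = HIGH NOR HIGH = LOW
net11 = NOT I3 = NOT LOW = HIGH
net12 = net10 XNOR net11 = LOW XNOR HIGH = LOW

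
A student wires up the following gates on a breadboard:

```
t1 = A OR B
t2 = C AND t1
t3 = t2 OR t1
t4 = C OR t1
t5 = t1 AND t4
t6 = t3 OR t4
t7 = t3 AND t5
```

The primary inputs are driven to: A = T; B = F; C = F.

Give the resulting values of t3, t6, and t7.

t3 = T  t6 = T  t7 = T

t1 = A OR B = T OR F = T
t2 = C AND t1 = F AND T = F
t3 = t2 OR t1 = F OR T = T
t4 = C OR t1 = F OR T = T
t5 = t1 AND t4 = T AND T = T
t6 = t3 OR t4 = T OR T = T
t7 = t3 AND t5 = T AND T = T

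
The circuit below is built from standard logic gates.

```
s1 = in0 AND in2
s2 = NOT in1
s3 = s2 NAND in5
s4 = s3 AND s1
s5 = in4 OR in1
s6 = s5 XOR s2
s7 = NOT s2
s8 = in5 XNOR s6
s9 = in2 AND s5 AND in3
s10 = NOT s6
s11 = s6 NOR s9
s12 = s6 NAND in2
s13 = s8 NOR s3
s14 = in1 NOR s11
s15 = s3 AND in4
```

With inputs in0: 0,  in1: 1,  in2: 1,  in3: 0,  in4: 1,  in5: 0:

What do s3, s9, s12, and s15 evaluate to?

s2 = NOT in1 = NOT 1 = 0
s3 = s2 NAND in5 = 0 NAND 0 = 1
s5 = in4 OR in1 = 1 OR 1 = 1
s6 = s5 XOR s2 = 1 XOR 0 = 1
s9 = in2 AND s5 AND in3 = 1 AND 1 AND 0 = 0
s12 = s6 NAND in2 = 1 NAND 1 = 0
s15 = s3 AND in4 = 1 AND 1 = 1

s3 = 1  s9 = 0  s12 = 0  s15 = 1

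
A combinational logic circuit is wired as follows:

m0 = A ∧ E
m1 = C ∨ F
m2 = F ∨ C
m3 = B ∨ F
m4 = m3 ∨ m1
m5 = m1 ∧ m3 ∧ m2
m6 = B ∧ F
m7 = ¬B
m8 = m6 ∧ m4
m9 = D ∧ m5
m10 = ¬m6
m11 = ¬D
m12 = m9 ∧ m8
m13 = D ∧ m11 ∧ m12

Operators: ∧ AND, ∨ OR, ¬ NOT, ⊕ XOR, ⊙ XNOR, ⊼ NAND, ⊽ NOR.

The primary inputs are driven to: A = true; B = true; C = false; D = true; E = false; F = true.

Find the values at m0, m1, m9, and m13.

m0 = A AND E = true AND false = false
m1 = C OR F = false OR true = true
m2 = F OR C = true OR false = true
m3 = B OR F = true OR true = true
m4 = m3 OR m1 = true OR true = true
m5 = m1 AND m3 AND m2 = true AND true AND true = true
m6 = B AND F = true AND true = true
m8 = m6 AND m4 = true AND true = true
m9 = D AND m5 = true AND true = true
m11 = NOT D = NOT true = false
m12 = m9 AND m8 = true AND true = true
m13 = D AND m11 AND m12 = true AND false AND true = false

m0 = false, m1 = true, m9 = true, m13 = false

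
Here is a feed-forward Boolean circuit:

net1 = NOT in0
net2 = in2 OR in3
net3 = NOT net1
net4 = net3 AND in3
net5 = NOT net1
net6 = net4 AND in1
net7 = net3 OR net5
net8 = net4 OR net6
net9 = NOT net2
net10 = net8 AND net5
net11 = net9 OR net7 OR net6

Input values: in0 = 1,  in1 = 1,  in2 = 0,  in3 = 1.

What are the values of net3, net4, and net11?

net1 = NOT in0 = NOT 1 = 0
net2 = in2 OR in3 = 0 OR 1 = 1
net3 = NOT net1 = NOT 0 = 1
net4 = net3 AND in3 = 1 AND 1 = 1
net5 = NOT net1 = NOT 0 = 1
net6 = net4 AND in1 = 1 AND 1 = 1
net7 = net3 OR net5 = 1 OR 1 = 1
net9 = NOT net2 = NOT 1 = 0
net11 = net9 OR net7 OR net6 = 0 OR 1 OR 1 = 1

net3 = 1  net4 = 1  net11 = 1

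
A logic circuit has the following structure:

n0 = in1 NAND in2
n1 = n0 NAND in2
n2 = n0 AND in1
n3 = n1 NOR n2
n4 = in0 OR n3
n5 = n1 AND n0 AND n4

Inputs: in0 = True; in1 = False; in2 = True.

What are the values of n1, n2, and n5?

n0 = in1 NAND in2 = False NAND True = True
n1 = n0 NAND in2 = True NAND True = False
n2 = n0 AND in1 = True AND False = False
n3 = n1 NOR n2 = False NOR False = True
n4 = in0 OR n3 = True OR True = True
n5 = n1 AND n0 AND n4 = False AND True AND True = False

n1 = False; n2 = False; n5 = False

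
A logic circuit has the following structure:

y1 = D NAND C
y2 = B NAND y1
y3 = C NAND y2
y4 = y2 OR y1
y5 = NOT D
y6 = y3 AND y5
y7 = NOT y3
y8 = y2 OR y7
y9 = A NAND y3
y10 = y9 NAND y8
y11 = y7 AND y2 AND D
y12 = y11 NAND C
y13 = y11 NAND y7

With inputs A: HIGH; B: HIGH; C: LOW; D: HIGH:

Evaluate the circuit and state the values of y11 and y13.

y11 = LOW  y13 = HIGH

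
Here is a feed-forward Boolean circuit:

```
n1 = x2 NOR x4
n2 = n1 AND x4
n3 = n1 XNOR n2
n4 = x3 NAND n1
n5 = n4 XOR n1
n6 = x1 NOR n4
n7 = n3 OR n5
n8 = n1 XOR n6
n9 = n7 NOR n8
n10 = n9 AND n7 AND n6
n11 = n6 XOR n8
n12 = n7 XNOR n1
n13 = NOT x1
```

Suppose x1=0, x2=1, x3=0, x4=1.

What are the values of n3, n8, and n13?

n3 = 1, n8 = 0, n13 = 1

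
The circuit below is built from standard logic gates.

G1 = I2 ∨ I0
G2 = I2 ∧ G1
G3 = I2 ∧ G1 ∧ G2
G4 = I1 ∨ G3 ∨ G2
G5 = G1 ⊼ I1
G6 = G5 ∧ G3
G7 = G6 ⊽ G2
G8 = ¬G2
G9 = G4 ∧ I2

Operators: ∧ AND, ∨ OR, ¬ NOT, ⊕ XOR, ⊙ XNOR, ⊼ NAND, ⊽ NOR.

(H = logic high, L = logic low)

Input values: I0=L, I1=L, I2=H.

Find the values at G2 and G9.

G2 = H  G9 = H

G1 = I2 OR I0 = H OR L = H
G2 = I2 AND G1 = H AND H = H
G3 = I2 AND G1 AND G2 = H AND H AND H = H
G4 = I1 OR G3 OR G2 = L OR H OR H = H
G9 = G4 AND I2 = H AND H = H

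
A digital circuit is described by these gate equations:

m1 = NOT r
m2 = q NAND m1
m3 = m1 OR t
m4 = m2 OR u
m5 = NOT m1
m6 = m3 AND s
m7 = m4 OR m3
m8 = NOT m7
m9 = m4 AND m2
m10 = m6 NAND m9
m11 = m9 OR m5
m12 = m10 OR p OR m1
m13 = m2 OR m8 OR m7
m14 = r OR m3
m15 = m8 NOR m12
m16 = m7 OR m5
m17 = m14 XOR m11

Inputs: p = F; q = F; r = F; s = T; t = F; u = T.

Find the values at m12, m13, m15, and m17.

m12 = T; m13 = T; m15 = F; m17 = F

m1 = NOT r = NOT F = T
m2 = q NAND m1 = F NAND T = T
m3 = m1 OR t = T OR F = T
m4 = m2 OR u = T OR T = T
m5 = NOT m1 = NOT T = F
m6 = m3 AND s = T AND T = T
m7 = m4 OR m3 = T OR T = T
m8 = NOT m7 = NOT T = F
m9 = m4 AND m2 = T AND T = T
m10 = m6 NAND m9 = T NAND T = F
m11 = m9 OR m5 = T OR F = T
m12 = m10 OR p OR m1 = F OR F OR T = T
m13 = m2 OR m8 OR m7 = T OR F OR T = T
m14 = r OR m3 = F OR T = T
m15 = m8 NOR m12 = F NOR T = F
m17 = m14 XOR m11 = T XOR T = F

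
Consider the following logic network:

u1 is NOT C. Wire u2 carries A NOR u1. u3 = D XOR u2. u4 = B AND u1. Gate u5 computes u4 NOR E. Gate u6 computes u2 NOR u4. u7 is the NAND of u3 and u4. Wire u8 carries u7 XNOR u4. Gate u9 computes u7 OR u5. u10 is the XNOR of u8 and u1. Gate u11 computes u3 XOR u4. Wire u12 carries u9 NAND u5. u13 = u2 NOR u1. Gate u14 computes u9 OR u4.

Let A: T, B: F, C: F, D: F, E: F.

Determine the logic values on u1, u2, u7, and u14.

u1 = NOT C = NOT F = T
u2 = A NOR u1 = T NOR T = F
u3 = D XOR u2 = F XOR F = F
u4 = B AND u1 = F AND T = F
u5 = u4 NOR E = F NOR F = T
u7 = u3 NAND u4 = F NAND F = T
u9 = u7 OR u5 = T OR T = T
u14 = u9 OR u4 = T OR F = T

u1 = T  u2 = F  u7 = T  u14 = T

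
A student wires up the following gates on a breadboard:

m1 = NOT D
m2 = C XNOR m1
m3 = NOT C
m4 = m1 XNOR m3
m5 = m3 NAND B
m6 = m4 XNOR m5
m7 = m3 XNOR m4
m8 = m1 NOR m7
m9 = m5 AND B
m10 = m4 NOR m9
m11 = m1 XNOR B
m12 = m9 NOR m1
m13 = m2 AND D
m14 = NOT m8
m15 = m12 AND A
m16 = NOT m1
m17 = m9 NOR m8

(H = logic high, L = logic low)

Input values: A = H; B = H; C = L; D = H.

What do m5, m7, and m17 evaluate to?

m1 = NOT D = NOT H = L
m3 = NOT C = NOT L = H
m4 = m1 XNOR m3 = L XNOR H = L
m5 = m3 NAND B = H NAND H = L
m7 = m3 XNOR m4 = H XNOR L = L
m8 = m1 NOR m7 = L NOR L = H
m9 = m5 AND B = L AND H = L
m17 = m9 NOR m8 = L NOR H = L

m5 = L  m7 = L  m17 = L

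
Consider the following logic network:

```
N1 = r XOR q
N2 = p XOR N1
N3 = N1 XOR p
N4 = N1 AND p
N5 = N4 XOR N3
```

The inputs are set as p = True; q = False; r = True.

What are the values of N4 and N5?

N1 = r XOR q = True XOR False = True
N3 = N1 XOR p = True XOR True = False
N4 = N1 AND p = True AND True = True
N5 = N4 XOR N3 = True XOR False = True

N4 = True, N5 = True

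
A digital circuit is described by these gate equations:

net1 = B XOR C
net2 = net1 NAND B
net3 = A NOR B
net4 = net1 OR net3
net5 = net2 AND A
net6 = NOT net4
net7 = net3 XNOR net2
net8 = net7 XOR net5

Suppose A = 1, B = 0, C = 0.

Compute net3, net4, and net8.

net3 = 0  net4 = 0  net8 = 1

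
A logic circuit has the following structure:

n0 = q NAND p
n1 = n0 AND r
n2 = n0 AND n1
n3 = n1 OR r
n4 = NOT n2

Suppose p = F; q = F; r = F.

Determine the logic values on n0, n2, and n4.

n0 = q NAND p = F NAND F = T
n1 = n0 AND r = T AND F = F
n2 = n0 AND n1 = T AND F = F
n4 = NOT n2 = NOT F = T

n0 = T, n2 = F, n4 = T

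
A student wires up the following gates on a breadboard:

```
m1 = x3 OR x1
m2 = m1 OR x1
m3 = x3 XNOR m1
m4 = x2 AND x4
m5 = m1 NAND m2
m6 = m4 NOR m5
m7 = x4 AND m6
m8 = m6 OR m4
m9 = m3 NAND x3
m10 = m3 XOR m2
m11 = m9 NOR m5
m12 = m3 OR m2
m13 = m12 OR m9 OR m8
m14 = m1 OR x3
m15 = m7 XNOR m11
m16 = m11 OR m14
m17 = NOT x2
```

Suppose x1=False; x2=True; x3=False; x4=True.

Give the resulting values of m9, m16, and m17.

m9 = True, m16 = False, m17 = False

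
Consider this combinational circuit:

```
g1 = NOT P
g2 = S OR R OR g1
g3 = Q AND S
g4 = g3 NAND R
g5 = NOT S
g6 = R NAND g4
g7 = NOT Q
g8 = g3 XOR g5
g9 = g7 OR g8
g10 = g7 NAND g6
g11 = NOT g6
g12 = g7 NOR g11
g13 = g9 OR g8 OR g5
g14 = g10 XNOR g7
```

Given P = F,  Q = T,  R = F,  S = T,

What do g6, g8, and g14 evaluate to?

g6 = T; g8 = T; g14 = F

g3 = Q AND S = T AND T = T
g4 = g3 NAND R = T NAND F = T
g5 = NOT S = NOT T = F
g6 = R NAND g4 = F NAND T = T
g7 = NOT Q = NOT T = F
g8 = g3 XOR g5 = T XOR F = T
g10 = g7 NAND g6 = F NAND T = T
g14 = g10 XNOR g7 = T XNOR F = F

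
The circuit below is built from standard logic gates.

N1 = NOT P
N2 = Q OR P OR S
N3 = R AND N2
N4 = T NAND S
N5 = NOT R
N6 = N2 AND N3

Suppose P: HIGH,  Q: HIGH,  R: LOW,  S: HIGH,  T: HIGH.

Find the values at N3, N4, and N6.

N2 = Q OR P OR S = HIGH OR HIGH OR HIGH = HIGH
N3 = R AND N2 = LOW AND HIGH = LOW
N4 = T NAND S = HIGH NAND HIGH = LOW
N6 = N2 AND N3 = HIGH AND LOW = LOW

N3 = LOW, N4 = LOW, N6 = LOW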